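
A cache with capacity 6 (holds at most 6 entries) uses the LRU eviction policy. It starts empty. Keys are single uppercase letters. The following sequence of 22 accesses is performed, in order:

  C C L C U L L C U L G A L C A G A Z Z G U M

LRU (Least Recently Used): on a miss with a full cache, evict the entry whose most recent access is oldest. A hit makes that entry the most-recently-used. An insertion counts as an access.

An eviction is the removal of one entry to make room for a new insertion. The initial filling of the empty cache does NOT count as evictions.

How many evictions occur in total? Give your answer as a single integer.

LRU simulation (capacity=6):
  1. access C: MISS. Cache (LRU->MRU): [C]
  2. access C: HIT. Cache (LRU->MRU): [C]
  3. access L: MISS. Cache (LRU->MRU): [C L]
  4. access C: HIT. Cache (LRU->MRU): [L C]
  5. access U: MISS. Cache (LRU->MRU): [L C U]
  6. access L: HIT. Cache (LRU->MRU): [C U L]
  7. access L: HIT. Cache (LRU->MRU): [C U L]
  8. access C: HIT. Cache (LRU->MRU): [U L C]
  9. access U: HIT. Cache (LRU->MRU): [L C U]
  10. access L: HIT. Cache (LRU->MRU): [C U L]
  11. access G: MISS. Cache (LRU->MRU): [C U L G]
  12. access A: MISS. Cache (LRU->MRU): [C U L G A]
  13. access L: HIT. Cache (LRU->MRU): [C U G A L]
  14. access C: HIT. Cache (LRU->MRU): [U G A L C]
  15. access A: HIT. Cache (LRU->MRU): [U G L C A]
  16. access G: HIT. Cache (LRU->MRU): [U L C A G]
  17. access A: HIT. Cache (LRU->MRU): [U L C G A]
  18. access Z: MISS. Cache (LRU->MRU): [U L C G A Z]
  19. access Z: HIT. Cache (LRU->MRU): [U L C G A Z]
  20. access G: HIT. Cache (LRU->MRU): [U L C A Z G]
  21. access U: HIT. Cache (LRU->MRU): [L C A Z G U]
  22. access M: MISS, evict L. Cache (LRU->MRU): [C A Z G U M]
Total: 15 hits, 7 misses, 1 evictions

Answer: 1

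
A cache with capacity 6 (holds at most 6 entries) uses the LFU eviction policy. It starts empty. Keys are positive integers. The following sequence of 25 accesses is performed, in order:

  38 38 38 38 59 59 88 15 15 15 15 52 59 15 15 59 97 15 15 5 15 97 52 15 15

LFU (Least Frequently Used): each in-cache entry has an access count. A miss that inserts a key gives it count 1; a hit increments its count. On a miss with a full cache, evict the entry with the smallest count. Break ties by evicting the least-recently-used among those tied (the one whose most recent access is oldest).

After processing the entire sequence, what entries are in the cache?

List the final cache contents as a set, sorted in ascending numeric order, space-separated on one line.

Answer: 5 15 38 52 59 97

Derivation:
LFU simulation (capacity=6):
  1. access 38: MISS. Cache: [38(c=1)]
  2. access 38: HIT, count now 2. Cache: [38(c=2)]
  3. access 38: HIT, count now 3. Cache: [38(c=3)]
  4. access 38: HIT, count now 4. Cache: [38(c=4)]
  5. access 59: MISS. Cache: [59(c=1) 38(c=4)]
  6. access 59: HIT, count now 2. Cache: [59(c=2) 38(c=4)]
  7. access 88: MISS. Cache: [88(c=1) 59(c=2) 38(c=4)]
  8. access 15: MISS. Cache: [88(c=1) 15(c=1) 59(c=2) 38(c=4)]
  9. access 15: HIT, count now 2. Cache: [88(c=1) 59(c=2) 15(c=2) 38(c=4)]
  10. access 15: HIT, count now 3. Cache: [88(c=1) 59(c=2) 15(c=3) 38(c=4)]
  11. access 15: HIT, count now 4. Cache: [88(c=1) 59(c=2) 38(c=4) 15(c=4)]
  12. access 52: MISS. Cache: [88(c=1) 52(c=1) 59(c=2) 38(c=4) 15(c=4)]
  13. access 59: HIT, count now 3. Cache: [88(c=1) 52(c=1) 59(c=3) 38(c=4) 15(c=4)]
  14. access 15: HIT, count now 5. Cache: [88(c=1) 52(c=1) 59(c=3) 38(c=4) 15(c=5)]
  15. access 15: HIT, count now 6. Cache: [88(c=1) 52(c=1) 59(c=3) 38(c=4) 15(c=6)]
  16. access 59: HIT, count now 4. Cache: [88(c=1) 52(c=1) 38(c=4) 59(c=4) 15(c=6)]
  17. access 97: MISS. Cache: [88(c=1) 52(c=1) 97(c=1) 38(c=4) 59(c=4) 15(c=6)]
  18. access 15: HIT, count now 7. Cache: [88(c=1) 52(c=1) 97(c=1) 38(c=4) 59(c=4) 15(c=7)]
  19. access 15: HIT, count now 8. Cache: [88(c=1) 52(c=1) 97(c=1) 38(c=4) 59(c=4) 15(c=8)]
  20. access 5: MISS, evict 88(c=1). Cache: [52(c=1) 97(c=1) 5(c=1) 38(c=4) 59(c=4) 15(c=8)]
  21. access 15: HIT, count now 9. Cache: [52(c=1) 97(c=1) 5(c=1) 38(c=4) 59(c=4) 15(c=9)]
  22. access 97: HIT, count now 2. Cache: [52(c=1) 5(c=1) 97(c=2) 38(c=4) 59(c=4) 15(c=9)]
  23. access 52: HIT, count now 2. Cache: [5(c=1) 97(c=2) 52(c=2) 38(c=4) 59(c=4) 15(c=9)]
  24. access 15: HIT, count now 10. Cache: [5(c=1) 97(c=2) 52(c=2) 38(c=4) 59(c=4) 15(c=10)]
  25. access 15: HIT, count now 11. Cache: [5(c=1) 97(c=2) 52(c=2) 38(c=4) 59(c=4) 15(c=11)]
Total: 18 hits, 7 misses, 1 evictions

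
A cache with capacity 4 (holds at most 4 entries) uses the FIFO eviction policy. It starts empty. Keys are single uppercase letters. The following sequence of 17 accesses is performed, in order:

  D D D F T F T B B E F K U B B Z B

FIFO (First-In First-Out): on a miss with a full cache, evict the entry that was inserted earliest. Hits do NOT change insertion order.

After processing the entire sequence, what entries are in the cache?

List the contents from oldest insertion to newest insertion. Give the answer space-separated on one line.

FIFO simulation (capacity=4):
  1. access D: MISS. Cache (old->new): [D]
  2. access D: HIT. Cache (old->new): [D]
  3. access D: HIT. Cache (old->new): [D]
  4. access F: MISS. Cache (old->new): [D F]
  5. access T: MISS. Cache (old->new): [D F T]
  6. access F: HIT. Cache (old->new): [D F T]
  7. access T: HIT. Cache (old->new): [D F T]
  8. access B: MISS. Cache (old->new): [D F T B]
  9. access B: HIT. Cache (old->new): [D F T B]
  10. access E: MISS, evict D. Cache (old->new): [F T B E]
  11. access F: HIT. Cache (old->new): [F T B E]
  12. access K: MISS, evict F. Cache (old->new): [T B E K]
  13. access U: MISS, evict T. Cache (old->new): [B E K U]
  14. access B: HIT. Cache (old->new): [B E K U]
  15. access B: HIT. Cache (old->new): [B E K U]
  16. access Z: MISS, evict B. Cache (old->new): [E K U Z]
  17. access B: MISS, evict E. Cache (old->new): [K U Z B]
Total: 8 hits, 9 misses, 5 evictions

Answer: K U Z B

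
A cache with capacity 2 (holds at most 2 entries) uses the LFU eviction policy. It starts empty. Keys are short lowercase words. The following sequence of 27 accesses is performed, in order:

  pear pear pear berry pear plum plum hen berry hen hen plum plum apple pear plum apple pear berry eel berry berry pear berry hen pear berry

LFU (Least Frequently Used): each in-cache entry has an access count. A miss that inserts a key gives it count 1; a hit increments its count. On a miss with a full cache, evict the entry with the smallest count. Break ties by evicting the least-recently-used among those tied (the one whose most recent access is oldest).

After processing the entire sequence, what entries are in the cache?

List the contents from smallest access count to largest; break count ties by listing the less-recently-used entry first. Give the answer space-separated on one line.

Answer: berry pear

Derivation:
LFU simulation (capacity=2):
  1. access pear: MISS. Cache: [pear(c=1)]
  2. access pear: HIT, count now 2. Cache: [pear(c=2)]
  3. access pear: HIT, count now 3. Cache: [pear(c=3)]
  4. access berry: MISS. Cache: [berry(c=1) pear(c=3)]
  5. access pear: HIT, count now 4. Cache: [berry(c=1) pear(c=4)]
  6. access plum: MISS, evict berry(c=1). Cache: [plum(c=1) pear(c=4)]
  7. access plum: HIT, count now 2. Cache: [plum(c=2) pear(c=4)]
  8. access hen: MISS, evict plum(c=2). Cache: [hen(c=1) pear(c=4)]
  9. access berry: MISS, evict hen(c=1). Cache: [berry(c=1) pear(c=4)]
  10. access hen: MISS, evict berry(c=1). Cache: [hen(c=1) pear(c=4)]
  11. access hen: HIT, count now 2. Cache: [hen(c=2) pear(c=4)]
  12. access plum: MISS, evict hen(c=2). Cache: [plum(c=1) pear(c=4)]
  13. access plum: HIT, count now 2. Cache: [plum(c=2) pear(c=4)]
  14. access apple: MISS, evict plum(c=2). Cache: [apple(c=1) pear(c=4)]
  15. access pear: HIT, count now 5. Cache: [apple(c=1) pear(c=5)]
  16. access plum: MISS, evict apple(c=1). Cache: [plum(c=1) pear(c=5)]
  17. access apple: MISS, evict plum(c=1). Cache: [apple(c=1) pear(c=5)]
  18. access pear: HIT, count now 6. Cache: [apple(c=1) pear(c=6)]
  19. access berry: MISS, evict apple(c=1). Cache: [berry(c=1) pear(c=6)]
  20. access eel: MISS, evict berry(c=1). Cache: [eel(c=1) pear(c=6)]
  21. access berry: MISS, evict eel(c=1). Cache: [berry(c=1) pear(c=6)]
  22. access berry: HIT, count now 2. Cache: [berry(c=2) pear(c=6)]
  23. access pear: HIT, count now 7. Cache: [berry(c=2) pear(c=7)]
  24. access berry: HIT, count now 3. Cache: [berry(c=3) pear(c=7)]
  25. access hen: MISS, evict berry(c=3). Cache: [hen(c=1) pear(c=7)]
  26. access pear: HIT, count now 8. Cache: [hen(c=1) pear(c=8)]
  27. access berry: MISS, evict hen(c=1). Cache: [berry(c=1) pear(c=8)]
Total: 12 hits, 15 misses, 13 evictions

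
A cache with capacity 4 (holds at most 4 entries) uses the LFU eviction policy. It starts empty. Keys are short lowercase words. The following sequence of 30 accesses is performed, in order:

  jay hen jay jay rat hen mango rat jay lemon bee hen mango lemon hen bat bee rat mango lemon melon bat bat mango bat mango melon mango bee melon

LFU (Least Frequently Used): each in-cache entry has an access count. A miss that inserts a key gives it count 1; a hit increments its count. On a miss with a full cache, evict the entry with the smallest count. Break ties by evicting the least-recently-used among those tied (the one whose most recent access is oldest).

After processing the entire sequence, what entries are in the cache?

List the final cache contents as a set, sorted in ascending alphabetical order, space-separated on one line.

LFU simulation (capacity=4):
  1. access jay: MISS. Cache: [jay(c=1)]
  2. access hen: MISS. Cache: [jay(c=1) hen(c=1)]
  3. access jay: HIT, count now 2. Cache: [hen(c=1) jay(c=2)]
  4. access jay: HIT, count now 3. Cache: [hen(c=1) jay(c=3)]
  5. access rat: MISS. Cache: [hen(c=1) rat(c=1) jay(c=3)]
  6. access hen: HIT, count now 2. Cache: [rat(c=1) hen(c=2) jay(c=3)]
  7. access mango: MISS. Cache: [rat(c=1) mango(c=1) hen(c=2) jay(c=3)]
  8. access rat: HIT, count now 2. Cache: [mango(c=1) hen(c=2) rat(c=2) jay(c=3)]
  9. access jay: HIT, count now 4. Cache: [mango(c=1) hen(c=2) rat(c=2) jay(c=4)]
  10. access lemon: MISS, evict mango(c=1). Cache: [lemon(c=1) hen(c=2) rat(c=2) jay(c=4)]
  11. access bee: MISS, evict lemon(c=1). Cache: [bee(c=1) hen(c=2) rat(c=2) jay(c=4)]
  12. access hen: HIT, count now 3. Cache: [bee(c=1) rat(c=2) hen(c=3) jay(c=4)]
  13. access mango: MISS, evict bee(c=1). Cache: [mango(c=1) rat(c=2) hen(c=3) jay(c=4)]
  14. access lemon: MISS, evict mango(c=1). Cache: [lemon(c=1) rat(c=2) hen(c=3) jay(c=4)]
  15. access hen: HIT, count now 4. Cache: [lemon(c=1) rat(c=2) jay(c=4) hen(c=4)]
  16. access bat: MISS, evict lemon(c=1). Cache: [bat(c=1) rat(c=2) jay(c=4) hen(c=4)]
  17. access bee: MISS, evict bat(c=1). Cache: [bee(c=1) rat(c=2) jay(c=4) hen(c=4)]
  18. access rat: HIT, count now 3. Cache: [bee(c=1) rat(c=3) jay(c=4) hen(c=4)]
  19. access mango: MISS, evict bee(c=1). Cache: [mango(c=1) rat(c=3) jay(c=4) hen(c=4)]
  20. access lemon: MISS, evict mango(c=1). Cache: [lemon(c=1) rat(c=3) jay(c=4) hen(c=4)]
  21. access melon: MISS, evict lemon(c=1). Cache: [melon(c=1) rat(c=3) jay(c=4) hen(c=4)]
  22. access bat: MISS, evict melon(c=1). Cache: [bat(c=1) rat(c=3) jay(c=4) hen(c=4)]
  23. access bat: HIT, count now 2. Cache: [bat(c=2) rat(c=3) jay(c=4) hen(c=4)]
  24. access mango: MISS, evict bat(c=2). Cache: [mango(c=1) rat(c=3) jay(c=4) hen(c=4)]
  25. access bat: MISS, evict mango(c=1). Cache: [bat(c=1) rat(c=3) jay(c=4) hen(c=4)]
  26. access mango: MISS, evict bat(c=1). Cache: [mango(c=1) rat(c=3) jay(c=4) hen(c=4)]
  27. access melon: MISS, evict mango(c=1). Cache: [melon(c=1) rat(c=3) jay(c=4) hen(c=4)]
  28. access mango: MISS, evict melon(c=1). Cache: [mango(c=1) rat(c=3) jay(c=4) hen(c=4)]
  29. access bee: MISS, evict mango(c=1). Cache: [bee(c=1) rat(c=3) jay(c=4) hen(c=4)]
  30. access melon: MISS, evict bee(c=1). Cache: [melon(c=1) rat(c=3) jay(c=4) hen(c=4)]
Total: 9 hits, 21 misses, 17 evictions

Answer: hen jay melon rat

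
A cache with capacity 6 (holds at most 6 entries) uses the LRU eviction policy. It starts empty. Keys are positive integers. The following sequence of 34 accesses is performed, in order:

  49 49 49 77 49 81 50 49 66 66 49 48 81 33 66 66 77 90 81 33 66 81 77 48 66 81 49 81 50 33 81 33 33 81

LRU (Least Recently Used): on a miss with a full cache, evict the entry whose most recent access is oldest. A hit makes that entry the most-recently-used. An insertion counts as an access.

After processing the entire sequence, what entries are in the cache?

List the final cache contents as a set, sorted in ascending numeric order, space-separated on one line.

LRU simulation (capacity=6):
  1. access 49: MISS. Cache (LRU->MRU): [49]
  2. access 49: HIT. Cache (LRU->MRU): [49]
  3. access 49: HIT. Cache (LRU->MRU): [49]
  4. access 77: MISS. Cache (LRU->MRU): [49 77]
  5. access 49: HIT. Cache (LRU->MRU): [77 49]
  6. access 81: MISS. Cache (LRU->MRU): [77 49 81]
  7. access 50: MISS. Cache (LRU->MRU): [77 49 81 50]
  8. access 49: HIT. Cache (LRU->MRU): [77 81 50 49]
  9. access 66: MISS. Cache (LRU->MRU): [77 81 50 49 66]
  10. access 66: HIT. Cache (LRU->MRU): [77 81 50 49 66]
  11. access 49: HIT. Cache (LRU->MRU): [77 81 50 66 49]
  12. access 48: MISS. Cache (LRU->MRU): [77 81 50 66 49 48]
  13. access 81: HIT. Cache (LRU->MRU): [77 50 66 49 48 81]
  14. access 33: MISS, evict 77. Cache (LRU->MRU): [50 66 49 48 81 33]
  15. access 66: HIT. Cache (LRU->MRU): [50 49 48 81 33 66]
  16. access 66: HIT. Cache (LRU->MRU): [50 49 48 81 33 66]
  17. access 77: MISS, evict 50. Cache (LRU->MRU): [49 48 81 33 66 77]
  18. access 90: MISS, evict 49. Cache (LRU->MRU): [48 81 33 66 77 90]
  19. access 81: HIT. Cache (LRU->MRU): [48 33 66 77 90 81]
  20. access 33: HIT. Cache (LRU->MRU): [48 66 77 90 81 33]
  21. access 66: HIT. Cache (LRU->MRU): [48 77 90 81 33 66]
  22. access 81: HIT. Cache (LRU->MRU): [48 77 90 33 66 81]
  23. access 77: HIT. Cache (LRU->MRU): [48 90 33 66 81 77]
  24. access 48: HIT. Cache (LRU->MRU): [90 33 66 81 77 48]
  25. access 66: HIT. Cache (LRU->MRU): [90 33 81 77 48 66]
  26. access 81: HIT. Cache (LRU->MRU): [90 33 77 48 66 81]
  27. access 49: MISS, evict 90. Cache (LRU->MRU): [33 77 48 66 81 49]
  28. access 81: HIT. Cache (LRU->MRU): [33 77 48 66 49 81]
  29. access 50: MISS, evict 33. Cache (LRU->MRU): [77 48 66 49 81 50]
  30. access 33: MISS, evict 77. Cache (LRU->MRU): [48 66 49 81 50 33]
  31. access 81: HIT. Cache (LRU->MRU): [48 66 49 50 33 81]
  32. access 33: HIT. Cache (LRU->MRU): [48 66 49 50 81 33]
  33. access 33: HIT. Cache (LRU->MRU): [48 66 49 50 81 33]
  34. access 81: HIT. Cache (LRU->MRU): [48 66 49 50 33 81]
Total: 22 hits, 12 misses, 6 evictions

Answer: 33 48 49 50 66 81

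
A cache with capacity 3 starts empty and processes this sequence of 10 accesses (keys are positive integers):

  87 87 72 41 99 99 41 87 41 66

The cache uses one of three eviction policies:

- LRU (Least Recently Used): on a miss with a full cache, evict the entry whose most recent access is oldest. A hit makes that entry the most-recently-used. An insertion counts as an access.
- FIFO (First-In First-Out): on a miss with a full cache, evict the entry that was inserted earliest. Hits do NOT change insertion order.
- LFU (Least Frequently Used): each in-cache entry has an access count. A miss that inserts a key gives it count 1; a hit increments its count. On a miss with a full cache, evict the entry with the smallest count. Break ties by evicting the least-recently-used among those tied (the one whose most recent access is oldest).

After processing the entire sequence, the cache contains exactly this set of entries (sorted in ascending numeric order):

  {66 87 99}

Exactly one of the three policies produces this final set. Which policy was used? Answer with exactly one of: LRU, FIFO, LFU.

Simulating under each policy and comparing final sets:
  LRU: final set = {41 66 87} -> differs
  FIFO: final set = {66 87 99} -> MATCHES target
  LFU: final set = {41 66 87} -> differs
Only FIFO produces the target set.

Answer: FIFO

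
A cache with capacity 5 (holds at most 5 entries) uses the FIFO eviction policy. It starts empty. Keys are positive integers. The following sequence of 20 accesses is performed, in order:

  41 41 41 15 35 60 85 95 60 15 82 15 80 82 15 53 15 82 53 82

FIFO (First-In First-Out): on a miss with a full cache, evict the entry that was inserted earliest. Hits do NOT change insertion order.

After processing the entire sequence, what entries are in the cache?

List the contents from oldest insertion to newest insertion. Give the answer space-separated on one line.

Answer: 95 82 15 80 53

Derivation:
FIFO simulation (capacity=5):
  1. access 41: MISS. Cache (old->new): [41]
  2. access 41: HIT. Cache (old->new): [41]
  3. access 41: HIT. Cache (old->new): [41]
  4. access 15: MISS. Cache (old->new): [41 15]
  5. access 35: MISS. Cache (old->new): [41 15 35]
  6. access 60: MISS. Cache (old->new): [41 15 35 60]
  7. access 85: MISS. Cache (old->new): [41 15 35 60 85]
  8. access 95: MISS, evict 41. Cache (old->new): [15 35 60 85 95]
  9. access 60: HIT. Cache (old->new): [15 35 60 85 95]
  10. access 15: HIT. Cache (old->new): [15 35 60 85 95]
  11. access 82: MISS, evict 15. Cache (old->new): [35 60 85 95 82]
  12. access 15: MISS, evict 35. Cache (old->new): [60 85 95 82 15]
  13. access 80: MISS, evict 60. Cache (old->new): [85 95 82 15 80]
  14. access 82: HIT. Cache (old->new): [85 95 82 15 80]
  15. access 15: HIT. Cache (old->new): [85 95 82 15 80]
  16. access 53: MISS, evict 85. Cache (old->new): [95 82 15 80 53]
  17. access 15: HIT. Cache (old->new): [95 82 15 80 53]
  18. access 82: HIT. Cache (old->new): [95 82 15 80 53]
  19. access 53: HIT. Cache (old->new): [95 82 15 80 53]
  20. access 82: HIT. Cache (old->new): [95 82 15 80 53]
Total: 10 hits, 10 misses, 5 evictions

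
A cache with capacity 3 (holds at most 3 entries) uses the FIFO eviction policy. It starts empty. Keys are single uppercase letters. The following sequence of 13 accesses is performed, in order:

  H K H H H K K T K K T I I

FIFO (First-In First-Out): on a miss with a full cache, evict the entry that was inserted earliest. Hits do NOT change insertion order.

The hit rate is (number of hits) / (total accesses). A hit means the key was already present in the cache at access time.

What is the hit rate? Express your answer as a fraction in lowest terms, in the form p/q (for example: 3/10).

Answer: 9/13

Derivation:
FIFO simulation (capacity=3):
  1. access H: MISS. Cache (old->new): [H]
  2. access K: MISS. Cache (old->new): [H K]
  3. access H: HIT. Cache (old->new): [H K]
  4. access H: HIT. Cache (old->new): [H K]
  5. access H: HIT. Cache (old->new): [H K]
  6. access K: HIT. Cache (old->new): [H K]
  7. access K: HIT. Cache (old->new): [H K]
  8. access T: MISS. Cache (old->new): [H K T]
  9. access K: HIT. Cache (old->new): [H K T]
  10. access K: HIT. Cache (old->new): [H K T]
  11. access T: HIT. Cache (old->new): [H K T]
  12. access I: MISS, evict H. Cache (old->new): [K T I]
  13. access I: HIT. Cache (old->new): [K T I]
Total: 9 hits, 4 misses, 1 evictions

Hit rate = 9/13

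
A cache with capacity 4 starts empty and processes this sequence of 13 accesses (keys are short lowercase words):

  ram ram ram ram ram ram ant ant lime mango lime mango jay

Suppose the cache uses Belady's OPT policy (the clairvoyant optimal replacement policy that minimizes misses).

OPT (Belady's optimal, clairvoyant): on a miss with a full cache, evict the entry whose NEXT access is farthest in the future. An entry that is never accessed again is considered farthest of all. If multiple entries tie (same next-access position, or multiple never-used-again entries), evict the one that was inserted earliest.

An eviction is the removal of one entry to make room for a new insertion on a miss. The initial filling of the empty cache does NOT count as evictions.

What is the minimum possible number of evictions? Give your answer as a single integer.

OPT (Belady) simulation (capacity=4):
  1. access ram: MISS. Cache: [ram]
  2. access ram: HIT. Next use of ram: step 3. Cache: [ram]
  3. access ram: HIT. Next use of ram: step 4. Cache: [ram]
  4. access ram: HIT. Next use of ram: step 5. Cache: [ram]
  5. access ram: HIT. Next use of ram: step 6. Cache: [ram]
  6. access ram: HIT. Next use of ram: never. Cache: [ram]
  7. access ant: MISS. Cache: [ram ant]
  8. access ant: HIT. Next use of ant: never. Cache: [ram ant]
  9. access lime: MISS. Cache: [ram ant lime]
  10. access mango: MISS. Cache: [ram ant lime mango]
  11. access lime: HIT. Next use of lime: never. Cache: [ram ant lime mango]
  12. access mango: HIT. Next use of mango: never. Cache: [ram ant lime mango]
  13. access jay: MISS, evict ram (next use: never). Cache: [ant lime mango jay]
Total: 8 hits, 5 misses, 1 evictions

Answer: 1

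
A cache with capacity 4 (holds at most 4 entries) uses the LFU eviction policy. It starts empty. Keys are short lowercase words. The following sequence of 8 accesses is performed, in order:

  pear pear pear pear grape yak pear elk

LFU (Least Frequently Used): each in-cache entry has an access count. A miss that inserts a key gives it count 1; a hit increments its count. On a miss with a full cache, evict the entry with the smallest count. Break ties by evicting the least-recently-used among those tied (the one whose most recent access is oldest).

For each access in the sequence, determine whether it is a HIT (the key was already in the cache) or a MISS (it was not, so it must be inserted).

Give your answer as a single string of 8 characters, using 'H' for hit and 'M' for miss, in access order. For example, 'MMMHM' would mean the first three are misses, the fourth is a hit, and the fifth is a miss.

LFU simulation (capacity=4):
  1. access pear: MISS. Cache: [pear(c=1)]
  2. access pear: HIT, count now 2. Cache: [pear(c=2)]
  3. access pear: HIT, count now 3. Cache: [pear(c=3)]
  4. access pear: HIT, count now 4. Cache: [pear(c=4)]
  5. access grape: MISS. Cache: [grape(c=1) pear(c=4)]
  6. access yak: MISS. Cache: [grape(c=1) yak(c=1) pear(c=4)]
  7. access pear: HIT, count now 5. Cache: [grape(c=1) yak(c=1) pear(c=5)]
  8. access elk: MISS. Cache: [grape(c=1) yak(c=1) elk(c=1) pear(c=5)]
Total: 4 hits, 4 misses, 0 evictions

Answer: MHHHMMHM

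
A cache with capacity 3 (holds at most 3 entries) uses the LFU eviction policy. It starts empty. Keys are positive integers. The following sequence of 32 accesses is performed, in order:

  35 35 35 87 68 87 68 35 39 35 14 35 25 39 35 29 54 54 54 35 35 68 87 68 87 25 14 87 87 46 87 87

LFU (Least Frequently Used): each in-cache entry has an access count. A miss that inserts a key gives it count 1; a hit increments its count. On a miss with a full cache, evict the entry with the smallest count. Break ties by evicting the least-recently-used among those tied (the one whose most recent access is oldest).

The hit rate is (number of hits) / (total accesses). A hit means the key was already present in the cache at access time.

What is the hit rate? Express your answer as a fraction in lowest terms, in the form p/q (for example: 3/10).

Answer: 17/32

Derivation:
LFU simulation (capacity=3):
  1. access 35: MISS. Cache: [35(c=1)]
  2. access 35: HIT, count now 2. Cache: [35(c=2)]
  3. access 35: HIT, count now 3. Cache: [35(c=3)]
  4. access 87: MISS. Cache: [87(c=1) 35(c=3)]
  5. access 68: MISS. Cache: [87(c=1) 68(c=1) 35(c=3)]
  6. access 87: HIT, count now 2. Cache: [68(c=1) 87(c=2) 35(c=3)]
  7. access 68: HIT, count now 2. Cache: [87(c=2) 68(c=2) 35(c=3)]
  8. access 35: HIT, count now 4. Cache: [87(c=2) 68(c=2) 35(c=4)]
  9. access 39: MISS, evict 87(c=2). Cache: [39(c=1) 68(c=2) 35(c=4)]
  10. access 35: HIT, count now 5. Cache: [39(c=1) 68(c=2) 35(c=5)]
  11. access 14: MISS, evict 39(c=1). Cache: [14(c=1) 68(c=2) 35(c=5)]
  12. access 35: HIT, count now 6. Cache: [14(c=1) 68(c=2) 35(c=6)]
  13. access 25: MISS, evict 14(c=1). Cache: [25(c=1) 68(c=2) 35(c=6)]
  14. access 39: MISS, evict 25(c=1). Cache: [39(c=1) 68(c=2) 35(c=6)]
  15. access 35: HIT, count now 7. Cache: [39(c=1) 68(c=2) 35(c=7)]
  16. access 29: MISS, evict 39(c=1). Cache: [29(c=1) 68(c=2) 35(c=7)]
  17. access 54: MISS, evict 29(c=1). Cache: [54(c=1) 68(c=2) 35(c=7)]
  18. access 54: HIT, count now 2. Cache: [68(c=2) 54(c=2) 35(c=7)]
  19. access 54: HIT, count now 3. Cache: [68(c=2) 54(c=3) 35(c=7)]
  20. access 35: HIT, count now 8. Cache: [68(c=2) 54(c=3) 35(c=8)]
  21. access 35: HIT, count now 9. Cache: [68(c=2) 54(c=3) 35(c=9)]
  22. access 68: HIT, count now 3. Cache: [54(c=3) 68(c=3) 35(c=9)]
  23. access 87: MISS, evict 54(c=3). Cache: [87(c=1) 68(c=3) 35(c=9)]
  24. access 68: HIT, count now 4. Cache: [87(c=1) 68(c=4) 35(c=9)]
  25. access 87: HIT, count now 2. Cache: [87(c=2) 68(c=4) 35(c=9)]
  26. access 25: MISS, evict 87(c=2). Cache: [25(c=1) 68(c=4) 35(c=9)]
  27. access 14: MISS, evict 25(c=1). Cache: [14(c=1) 68(c=4) 35(c=9)]
  28. access 87: MISS, evict 14(c=1). Cache: [87(c=1) 68(c=4) 35(c=9)]
  29. access 87: HIT, count now 2. Cache: [87(c=2) 68(c=4) 35(c=9)]
  30. access 46: MISS, evict 87(c=2). Cache: [46(c=1) 68(c=4) 35(c=9)]
  31. access 87: MISS, evict 46(c=1). Cache: [87(c=1) 68(c=4) 35(c=9)]
  32. access 87: HIT, count now 2. Cache: [87(c=2) 68(c=4) 35(c=9)]
Total: 17 hits, 15 misses, 12 evictions

Hit rate = 17/32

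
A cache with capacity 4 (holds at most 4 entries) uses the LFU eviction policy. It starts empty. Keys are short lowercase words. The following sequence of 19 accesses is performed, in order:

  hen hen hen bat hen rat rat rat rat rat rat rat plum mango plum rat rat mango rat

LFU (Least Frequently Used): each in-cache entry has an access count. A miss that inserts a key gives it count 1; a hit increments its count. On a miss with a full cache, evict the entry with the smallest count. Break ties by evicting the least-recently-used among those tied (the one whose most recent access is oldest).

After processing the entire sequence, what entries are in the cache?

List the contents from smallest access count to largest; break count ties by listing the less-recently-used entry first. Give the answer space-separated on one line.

Answer: plum mango hen rat

Derivation:
LFU simulation (capacity=4):
  1. access hen: MISS. Cache: [hen(c=1)]
  2. access hen: HIT, count now 2. Cache: [hen(c=2)]
  3. access hen: HIT, count now 3. Cache: [hen(c=3)]
  4. access bat: MISS. Cache: [bat(c=1) hen(c=3)]
  5. access hen: HIT, count now 4. Cache: [bat(c=1) hen(c=4)]
  6. access rat: MISS. Cache: [bat(c=1) rat(c=1) hen(c=4)]
  7. access rat: HIT, count now 2. Cache: [bat(c=1) rat(c=2) hen(c=4)]
  8. access rat: HIT, count now 3. Cache: [bat(c=1) rat(c=3) hen(c=4)]
  9. access rat: HIT, count now 4. Cache: [bat(c=1) hen(c=4) rat(c=4)]
  10. access rat: HIT, count now 5. Cache: [bat(c=1) hen(c=4) rat(c=5)]
  11. access rat: HIT, count now 6. Cache: [bat(c=1) hen(c=4) rat(c=6)]
  12. access rat: HIT, count now 7. Cache: [bat(c=1) hen(c=4) rat(c=7)]
  13. access plum: MISS. Cache: [bat(c=1) plum(c=1) hen(c=4) rat(c=7)]
  14. access mango: MISS, evict bat(c=1). Cache: [plum(c=1) mango(c=1) hen(c=4) rat(c=7)]
  15. access plum: HIT, count now 2. Cache: [mango(c=1) plum(c=2) hen(c=4) rat(c=7)]
  16. access rat: HIT, count now 8. Cache: [mango(c=1) plum(c=2) hen(c=4) rat(c=8)]
  17. access rat: HIT, count now 9. Cache: [mango(c=1) plum(c=2) hen(c=4) rat(c=9)]
  18. access mango: HIT, count now 2. Cache: [plum(c=2) mango(c=2) hen(c=4) rat(c=9)]
  19. access rat: HIT, count now 10. Cache: [plum(c=2) mango(c=2) hen(c=4) rat(c=10)]
Total: 14 hits, 5 misses, 1 evictions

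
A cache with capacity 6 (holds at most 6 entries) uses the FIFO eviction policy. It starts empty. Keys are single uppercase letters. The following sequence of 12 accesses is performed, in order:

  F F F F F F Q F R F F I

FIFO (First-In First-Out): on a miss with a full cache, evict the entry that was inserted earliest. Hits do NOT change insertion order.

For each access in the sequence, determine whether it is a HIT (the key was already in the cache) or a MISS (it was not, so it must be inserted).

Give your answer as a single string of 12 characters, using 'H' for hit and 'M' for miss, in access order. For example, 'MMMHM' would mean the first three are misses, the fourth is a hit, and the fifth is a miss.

FIFO simulation (capacity=6):
  1. access F: MISS. Cache (old->new): [F]
  2. access F: HIT. Cache (old->new): [F]
  3. access F: HIT. Cache (old->new): [F]
  4. access F: HIT. Cache (old->new): [F]
  5. access F: HIT. Cache (old->new): [F]
  6. access F: HIT. Cache (old->new): [F]
  7. access Q: MISS. Cache (old->new): [F Q]
  8. access F: HIT. Cache (old->new): [F Q]
  9. access R: MISS. Cache (old->new): [F Q R]
  10. access F: HIT. Cache (old->new): [F Q R]
  11. access F: HIT. Cache (old->new): [F Q R]
  12. access I: MISS. Cache (old->new): [F Q R I]
Total: 8 hits, 4 misses, 0 evictions

Answer: MHHHHHMHMHHM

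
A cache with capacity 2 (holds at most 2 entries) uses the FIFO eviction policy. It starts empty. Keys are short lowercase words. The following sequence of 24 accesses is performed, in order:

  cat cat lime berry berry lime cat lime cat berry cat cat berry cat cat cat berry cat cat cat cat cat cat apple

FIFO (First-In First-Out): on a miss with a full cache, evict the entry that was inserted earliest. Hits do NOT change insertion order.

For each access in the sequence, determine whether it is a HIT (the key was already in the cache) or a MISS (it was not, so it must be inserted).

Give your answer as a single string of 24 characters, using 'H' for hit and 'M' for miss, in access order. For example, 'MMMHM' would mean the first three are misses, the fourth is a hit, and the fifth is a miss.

Answer: MHMMHHMMHMMHHHHHHHHHHHHM

Derivation:
FIFO simulation (capacity=2):
  1. access cat: MISS. Cache (old->new): [cat]
  2. access cat: HIT. Cache (old->new): [cat]
  3. access lime: MISS. Cache (old->new): [cat lime]
  4. access berry: MISS, evict cat. Cache (old->new): [lime berry]
  5. access berry: HIT. Cache (old->new): [lime berry]
  6. access lime: HIT. Cache (old->new): [lime berry]
  7. access cat: MISS, evict lime. Cache (old->new): [berry cat]
  8. access lime: MISS, evict berry. Cache (old->new): [cat lime]
  9. access cat: HIT. Cache (old->new): [cat lime]
  10. access berry: MISS, evict cat. Cache (old->new): [lime berry]
  11. access cat: MISS, evict lime. Cache (old->new): [berry cat]
  12. access cat: HIT. Cache (old->new): [berry cat]
  13. access berry: HIT. Cache (old->new): [berry cat]
  14. access cat: HIT. Cache (old->new): [berry cat]
  15. access cat: HIT. Cache (old->new): [berry cat]
  16. access cat: HIT. Cache (old->new): [berry cat]
  17. access berry: HIT. Cache (old->new): [berry cat]
  18. access cat: HIT. Cache (old->new): [berry cat]
  19. access cat: HIT. Cache (old->new): [berry cat]
  20. access cat: HIT. Cache (old->new): [berry cat]
  21. access cat: HIT. Cache (old->new): [berry cat]
  22. access cat: HIT. Cache (old->new): [berry cat]
  23. access cat: HIT. Cache (old->new): [berry cat]
  24. access apple: MISS, evict berry. Cache (old->new): [cat apple]
Total: 16 hits, 8 misses, 6 evictions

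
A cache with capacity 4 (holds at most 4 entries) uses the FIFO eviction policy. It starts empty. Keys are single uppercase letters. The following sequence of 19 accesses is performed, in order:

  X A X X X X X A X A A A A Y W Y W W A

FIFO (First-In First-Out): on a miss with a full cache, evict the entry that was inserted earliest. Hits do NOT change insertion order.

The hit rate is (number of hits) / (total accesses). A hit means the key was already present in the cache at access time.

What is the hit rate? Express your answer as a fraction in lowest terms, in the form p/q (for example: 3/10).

FIFO simulation (capacity=4):
  1. access X: MISS. Cache (old->new): [X]
  2. access A: MISS. Cache (old->new): [X A]
  3. access X: HIT. Cache (old->new): [X A]
  4. access X: HIT. Cache (old->new): [X A]
  5. access X: HIT. Cache (old->new): [X A]
  6. access X: HIT. Cache (old->new): [X A]
  7. access X: HIT. Cache (old->new): [X A]
  8. access A: HIT. Cache (old->new): [X A]
  9. access X: HIT. Cache (old->new): [X A]
  10. access A: HIT. Cache (old->new): [X A]
  11. access A: HIT. Cache (old->new): [X A]
  12. access A: HIT. Cache (old->new): [X A]
  13. access A: HIT. Cache (old->new): [X A]
  14. access Y: MISS. Cache (old->new): [X A Y]
  15. access W: MISS. Cache (old->new): [X A Y W]
  16. access Y: HIT. Cache (old->new): [X A Y W]
  17. access W: HIT. Cache (old->new): [X A Y W]
  18. access W: HIT. Cache (old->new): [X A Y W]
  19. access A: HIT. Cache (old->new): [X A Y W]
Total: 15 hits, 4 misses, 0 evictions

Hit rate = 15/19

Answer: 15/19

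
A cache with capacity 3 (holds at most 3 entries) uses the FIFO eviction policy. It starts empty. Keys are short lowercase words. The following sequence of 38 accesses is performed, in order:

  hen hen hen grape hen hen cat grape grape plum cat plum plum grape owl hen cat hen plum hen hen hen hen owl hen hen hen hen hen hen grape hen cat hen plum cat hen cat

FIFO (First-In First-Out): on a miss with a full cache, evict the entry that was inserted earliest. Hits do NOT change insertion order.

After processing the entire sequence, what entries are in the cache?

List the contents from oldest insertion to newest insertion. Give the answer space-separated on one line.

FIFO simulation (capacity=3):
  1. access hen: MISS. Cache (old->new): [hen]
  2. access hen: HIT. Cache (old->new): [hen]
  3. access hen: HIT. Cache (old->new): [hen]
  4. access grape: MISS. Cache (old->new): [hen grape]
  5. access hen: HIT. Cache (old->new): [hen grape]
  6. access hen: HIT. Cache (old->new): [hen grape]
  7. access cat: MISS. Cache (old->new): [hen grape cat]
  8. access grape: HIT. Cache (old->new): [hen grape cat]
  9. access grape: HIT. Cache (old->new): [hen grape cat]
  10. access plum: MISS, evict hen. Cache (old->new): [grape cat plum]
  11. access cat: HIT. Cache (old->new): [grape cat plum]
  12. access plum: HIT. Cache (old->new): [grape cat plum]
  13. access plum: HIT. Cache (old->new): [grape cat plum]
  14. access grape: HIT. Cache (old->new): [grape cat plum]
  15. access owl: MISS, evict grape. Cache (old->new): [cat plum owl]
  16. access hen: MISS, evict cat. Cache (old->new): [plum owl hen]
  17. access cat: MISS, evict plum. Cache (old->new): [owl hen cat]
  18. access hen: HIT. Cache (old->new): [owl hen cat]
  19. access plum: MISS, evict owl. Cache (old->new): [hen cat plum]
  20. access hen: HIT. Cache (old->new): [hen cat plum]
  21. access hen: HIT. Cache (old->new): [hen cat plum]
  22. access hen: HIT. Cache (old->new): [hen cat plum]
  23. access hen: HIT. Cache (old->new): [hen cat plum]
  24. access owl: MISS, evict hen. Cache (old->new): [cat plum owl]
  25. access hen: MISS, evict cat. Cache (old->new): [plum owl hen]
  26. access hen: HIT. Cache (old->new): [plum owl hen]
  27. access hen: HIT. Cache (old->new): [plum owl hen]
  28. access hen: HIT. Cache (old->new): [plum owl hen]
  29. access hen: HIT. Cache (old->new): [plum owl hen]
  30. access hen: HIT. Cache (old->new): [plum owl hen]
  31. access grape: MISS, evict plum. Cache (old->new): [owl hen grape]
  32. access hen: HIT. Cache (old->new): [owl hen grape]
  33. access cat: MISS, evict owl. Cache (old->new): [hen grape cat]
  34. access hen: HIT. Cache (old->new): [hen grape cat]
  35. access plum: MISS, evict hen. Cache (old->new): [grape cat plum]
  36. access cat: HIT. Cache (old->new): [grape cat plum]
  37. access hen: MISS, evict grape. Cache (old->new): [cat plum hen]
  38. access cat: HIT. Cache (old->new): [cat plum hen]
Total: 24 hits, 14 misses, 11 evictions

Answer: cat plum hen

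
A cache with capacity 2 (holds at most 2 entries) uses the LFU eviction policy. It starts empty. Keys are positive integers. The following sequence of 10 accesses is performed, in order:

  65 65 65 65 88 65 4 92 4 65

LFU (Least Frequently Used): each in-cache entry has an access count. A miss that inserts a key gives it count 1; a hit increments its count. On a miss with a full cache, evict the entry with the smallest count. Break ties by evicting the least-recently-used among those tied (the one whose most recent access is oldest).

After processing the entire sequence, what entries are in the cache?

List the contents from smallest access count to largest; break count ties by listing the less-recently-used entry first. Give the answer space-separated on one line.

Answer: 4 65

Derivation:
LFU simulation (capacity=2):
  1. access 65: MISS. Cache: [65(c=1)]
  2. access 65: HIT, count now 2. Cache: [65(c=2)]
  3. access 65: HIT, count now 3. Cache: [65(c=3)]
  4. access 65: HIT, count now 4. Cache: [65(c=4)]
  5. access 88: MISS. Cache: [88(c=1) 65(c=4)]
  6. access 65: HIT, count now 5. Cache: [88(c=1) 65(c=5)]
  7. access 4: MISS, evict 88(c=1). Cache: [4(c=1) 65(c=5)]
  8. access 92: MISS, evict 4(c=1). Cache: [92(c=1) 65(c=5)]
  9. access 4: MISS, evict 92(c=1). Cache: [4(c=1) 65(c=5)]
  10. access 65: HIT, count now 6. Cache: [4(c=1) 65(c=6)]
Total: 5 hits, 5 misses, 3 evictions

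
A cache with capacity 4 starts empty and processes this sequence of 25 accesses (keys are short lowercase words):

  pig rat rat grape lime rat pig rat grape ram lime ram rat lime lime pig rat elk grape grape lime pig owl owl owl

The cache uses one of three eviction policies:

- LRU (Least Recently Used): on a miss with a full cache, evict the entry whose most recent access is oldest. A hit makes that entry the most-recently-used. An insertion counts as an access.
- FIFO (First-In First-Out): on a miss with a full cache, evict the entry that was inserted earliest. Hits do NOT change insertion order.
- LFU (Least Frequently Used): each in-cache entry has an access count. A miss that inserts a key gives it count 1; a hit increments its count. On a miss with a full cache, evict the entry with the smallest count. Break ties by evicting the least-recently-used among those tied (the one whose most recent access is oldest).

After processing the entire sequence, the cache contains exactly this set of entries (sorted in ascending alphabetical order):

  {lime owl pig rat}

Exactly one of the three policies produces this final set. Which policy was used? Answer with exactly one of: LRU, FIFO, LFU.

Simulating under each policy and comparing final sets:
  LRU: final set = {grape lime owl pig} -> differs
  FIFO: final set = {grape lime owl pig} -> differs
  LFU: final set = {lime owl pig rat} -> MATCHES target
Only LFU produces the target set.

Answer: LFU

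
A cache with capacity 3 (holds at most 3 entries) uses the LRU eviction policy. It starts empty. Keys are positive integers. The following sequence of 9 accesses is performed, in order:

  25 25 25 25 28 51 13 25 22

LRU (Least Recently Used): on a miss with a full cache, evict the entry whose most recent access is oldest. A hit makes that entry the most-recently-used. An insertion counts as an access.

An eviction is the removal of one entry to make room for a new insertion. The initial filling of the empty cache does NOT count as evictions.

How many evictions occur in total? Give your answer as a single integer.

Answer: 3

Derivation:
LRU simulation (capacity=3):
  1. access 25: MISS. Cache (LRU->MRU): [25]
  2. access 25: HIT. Cache (LRU->MRU): [25]
  3. access 25: HIT. Cache (LRU->MRU): [25]
  4. access 25: HIT. Cache (LRU->MRU): [25]
  5. access 28: MISS. Cache (LRU->MRU): [25 28]
  6. access 51: MISS. Cache (LRU->MRU): [25 28 51]
  7. access 13: MISS, evict 25. Cache (LRU->MRU): [28 51 13]
  8. access 25: MISS, evict 28. Cache (LRU->MRU): [51 13 25]
  9. access 22: MISS, evict 51. Cache (LRU->MRU): [13 25 22]
Total: 3 hits, 6 misses, 3 evictions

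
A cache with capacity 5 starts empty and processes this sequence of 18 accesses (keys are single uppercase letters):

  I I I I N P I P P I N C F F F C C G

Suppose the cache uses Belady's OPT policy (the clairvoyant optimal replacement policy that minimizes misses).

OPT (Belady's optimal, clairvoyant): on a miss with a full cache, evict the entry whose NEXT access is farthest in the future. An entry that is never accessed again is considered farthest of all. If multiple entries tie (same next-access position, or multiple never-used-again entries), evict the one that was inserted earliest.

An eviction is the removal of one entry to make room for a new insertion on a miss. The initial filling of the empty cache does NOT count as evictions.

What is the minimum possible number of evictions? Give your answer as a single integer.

OPT (Belady) simulation (capacity=5):
  1. access I: MISS. Cache: [I]
  2. access I: HIT. Next use of I: step 3. Cache: [I]
  3. access I: HIT. Next use of I: step 4. Cache: [I]
  4. access I: HIT. Next use of I: step 7. Cache: [I]
  5. access N: MISS. Cache: [I N]
  6. access P: MISS. Cache: [I N P]
  7. access I: HIT. Next use of I: step 10. Cache: [I N P]
  8. access P: HIT. Next use of P: step 9. Cache: [I N P]
  9. access P: HIT. Next use of P: never. Cache: [I N P]
  10. access I: HIT. Next use of I: never. Cache: [I N P]
  11. access N: HIT. Next use of N: never. Cache: [I N P]
  12. access C: MISS. Cache: [I N P C]
  13. access F: MISS. Cache: [I N P C F]
  14. access F: HIT. Next use of F: step 15. Cache: [I N P C F]
  15. access F: HIT. Next use of F: never. Cache: [I N P C F]
  16. access C: HIT. Next use of C: step 17. Cache: [I N P C F]
  17. access C: HIT. Next use of C: never. Cache: [I N P C F]
  18. access G: MISS, evict I (next use: never). Cache: [N P C F G]
Total: 12 hits, 6 misses, 1 evictions

Answer: 1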